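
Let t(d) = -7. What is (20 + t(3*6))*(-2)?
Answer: -26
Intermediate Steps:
(20 + t(3*6))*(-2) = (20 - 7)*(-2) = 13*(-2) = -26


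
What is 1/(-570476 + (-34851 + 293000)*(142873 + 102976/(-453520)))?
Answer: 28345/1045417256683381 ≈ 2.7114e-11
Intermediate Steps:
1/(-570476 + (-34851 + 293000)*(142873 + 102976/(-453520))) = 1/(-570476 + 258149*(142873 + 102976*(-1/453520))) = 1/(-570476 + 258149*(142873 - 6436/28345)) = 1/(-570476 + 258149*(4049728749/28345)) = 1/(-570476 + 1045433426825601/28345) = 1/(1045417256683381/28345) = 28345/1045417256683381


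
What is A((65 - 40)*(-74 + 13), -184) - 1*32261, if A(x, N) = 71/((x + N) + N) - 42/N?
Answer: -5618413495/174156 ≈ -32261.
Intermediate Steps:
A(x, N) = -42/N + 71/(x + 2*N) (A(x, N) = 71/((N + x) + N) - 42/N = 71/(x + 2*N) - 42/N = -42/N + 71/(x + 2*N))
A((65 - 40)*(-74 + 13), -184) - 1*32261 = (-42*(65 - 40)*(-74 + 13) - 13*(-184))/((-184)*((65 - 40)*(-74 + 13) + 2*(-184))) - 1*32261 = -(-1050*(-61) + 2392)/(184*(25*(-61) - 368)) - 32261 = -(-42*(-1525) + 2392)/(184*(-1525 - 368)) - 32261 = -1/184*(64050 + 2392)/(-1893) - 32261 = -1/184*(-1/1893)*66442 - 32261 = 33221/174156 - 32261 = -5618413495/174156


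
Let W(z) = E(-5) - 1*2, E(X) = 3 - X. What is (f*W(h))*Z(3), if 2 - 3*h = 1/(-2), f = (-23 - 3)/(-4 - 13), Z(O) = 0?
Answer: 0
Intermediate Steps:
f = 26/17 (f = -26/(-17) = -26*(-1/17) = 26/17 ≈ 1.5294)
h = 5/6 (h = 2/3 - 1/3/(-2) = 2/3 - 1/3*(-1/2) = 2/3 + 1/6 = 5/6 ≈ 0.83333)
W(z) = 6 (W(z) = (3 - 1*(-5)) - 1*2 = (3 + 5) - 2 = 8 - 2 = 6)
(f*W(h))*Z(3) = ((26/17)*6)*0 = (156/17)*0 = 0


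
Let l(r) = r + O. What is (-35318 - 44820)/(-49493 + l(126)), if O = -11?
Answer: 40069/24689 ≈ 1.6229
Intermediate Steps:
l(r) = -11 + r (l(r) = r - 11 = -11 + r)
(-35318 - 44820)/(-49493 + l(126)) = (-35318 - 44820)/(-49493 + (-11 + 126)) = -80138/(-49493 + 115) = -80138/(-49378) = -80138*(-1/49378) = 40069/24689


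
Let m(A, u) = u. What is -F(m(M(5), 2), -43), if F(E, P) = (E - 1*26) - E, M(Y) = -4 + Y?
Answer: 26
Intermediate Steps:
F(E, P) = -26 (F(E, P) = (E - 26) - E = (-26 + E) - E = -26)
-F(m(M(5), 2), -43) = -1*(-26) = 26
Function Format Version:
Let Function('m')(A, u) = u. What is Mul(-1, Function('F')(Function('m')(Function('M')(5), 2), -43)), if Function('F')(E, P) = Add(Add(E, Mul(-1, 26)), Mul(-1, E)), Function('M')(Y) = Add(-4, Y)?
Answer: 26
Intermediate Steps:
Function('F')(E, P) = -26 (Function('F')(E, P) = Add(Add(E, -26), Mul(-1, E)) = Add(Add(-26, E), Mul(-1, E)) = -26)
Mul(-1, Function('F')(Function('m')(Function('M')(5), 2), -43)) = Mul(-1, -26) = 26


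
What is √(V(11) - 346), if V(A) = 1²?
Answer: I*√345 ≈ 18.574*I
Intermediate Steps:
V(A) = 1
√(V(11) - 346) = √(1 - 346) = √(-345) = I*√345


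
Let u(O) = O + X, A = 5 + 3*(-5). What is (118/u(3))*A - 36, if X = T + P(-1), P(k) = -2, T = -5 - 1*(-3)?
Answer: 1144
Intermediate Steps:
T = -2 (T = -5 + 3 = -2)
A = -10 (A = 5 - 15 = -10)
X = -4 (X = -2 - 2 = -4)
u(O) = -4 + O (u(O) = O - 4 = -4 + O)
(118/u(3))*A - 36 = (118/(-4 + 3))*(-10) - 36 = (118/(-1))*(-10) - 36 = (118*(-1))*(-10) - 36 = -118*(-10) - 36 = 1180 - 36 = 1144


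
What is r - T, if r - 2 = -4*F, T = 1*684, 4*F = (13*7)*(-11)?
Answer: 319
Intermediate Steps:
F = -1001/4 (F = ((13*7)*(-11))/4 = (91*(-11))/4 = (¼)*(-1001) = -1001/4 ≈ -250.25)
T = 684
r = 1003 (r = 2 - 4*(-1001/4) = 2 + 1001 = 1003)
r - T = 1003 - 1*684 = 1003 - 684 = 319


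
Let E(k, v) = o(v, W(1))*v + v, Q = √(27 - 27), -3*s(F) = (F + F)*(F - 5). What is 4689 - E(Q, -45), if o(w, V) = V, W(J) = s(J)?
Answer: 4854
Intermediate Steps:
s(F) = -2*F*(-5 + F)/3 (s(F) = -(F + F)*(F - 5)/3 = -2*F*(-5 + F)/3)
W(J) = 2*J*(5 - J)/3
Q = 0 (Q = √0 = 0)
E(k, v) = 11*v/3 (E(k, v) = ((⅔)*1*(5 - 1*1))*v + v = ((⅔)*1*(5 - 1))*v + v = ((⅔)*1*4)*v + v = 8*v/3 + v = 11*v/3)
4689 - E(Q, -45) = 4689 - 11*(-45)/3 = 4689 - 1*(-165) = 4689 + 165 = 4854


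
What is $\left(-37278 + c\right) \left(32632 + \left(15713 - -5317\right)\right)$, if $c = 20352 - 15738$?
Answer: $-1752815568$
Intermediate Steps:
$c = 4614$ ($c = 20352 - 15738 = 4614$)
$\left(-37278 + c\right) \left(32632 + \left(15713 - -5317\right)\right) = \left(-37278 + 4614\right) \left(32632 + \left(15713 - -5317\right)\right) = - 32664 \left(32632 + \left(15713 + 5317\right)\right) = - 32664 \left(32632 + 21030\right) = \left(-32664\right) 53662 = -1752815568$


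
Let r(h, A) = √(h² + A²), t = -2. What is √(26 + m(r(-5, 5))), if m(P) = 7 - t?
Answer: √35 ≈ 5.9161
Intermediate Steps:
r(h, A) = √(A² + h²)
m(P) = 9 (m(P) = 7 - 1*(-2) = 7 + 2 = 9)
√(26 + m(r(-5, 5))) = √(26 + 9) = √35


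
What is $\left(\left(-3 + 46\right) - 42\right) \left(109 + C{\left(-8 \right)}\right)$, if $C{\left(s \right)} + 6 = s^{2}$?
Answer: $167$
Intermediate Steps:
$C{\left(s \right)} = -6 + s^{2}$
$\left(\left(-3 + 46\right) - 42\right) \left(109 + C{\left(-8 \right)}\right) = \left(\left(-3 + 46\right) - 42\right) \left(109 - \left(6 - \left(-8\right)^{2}\right)\right) = \left(43 - 42\right) \left(109 + \left(-6 + 64\right)\right) = 1 \left(109 + 58\right) = 1 \cdot 167 = 167$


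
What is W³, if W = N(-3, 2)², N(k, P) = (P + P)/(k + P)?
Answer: 4096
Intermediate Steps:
N(k, P) = 2*P/(P + k) (N(k, P) = (2*P)/(P + k) = 2*P/(P + k))
W = 16 (W = (2*2/(2 - 3))² = (2*2/(-1))² = (2*2*(-1))² = (-4)² = 16)
W³ = 16³ = 4096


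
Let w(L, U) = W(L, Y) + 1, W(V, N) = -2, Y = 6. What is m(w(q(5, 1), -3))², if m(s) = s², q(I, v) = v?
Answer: 1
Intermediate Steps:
w(L, U) = -1 (w(L, U) = -2 + 1 = -1)
m(w(q(5, 1), -3))² = ((-1)²)² = 1² = 1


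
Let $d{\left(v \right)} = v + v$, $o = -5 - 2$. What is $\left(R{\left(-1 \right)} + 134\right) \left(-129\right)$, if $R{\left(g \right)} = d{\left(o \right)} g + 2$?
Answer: $-19350$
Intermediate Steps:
$o = -7$ ($o = -5 - 2 = -7$)
$d{\left(v \right)} = 2 v$
$R{\left(g \right)} = 2 - 14 g$ ($R{\left(g \right)} = 2 \left(-7\right) g + 2 = - 14 g + 2 = 2 - 14 g$)
$\left(R{\left(-1 \right)} + 134\right) \left(-129\right) = \left(\left(2 - -14\right) + 134\right) \left(-129\right) = \left(\left(2 + 14\right) + 134\right) \left(-129\right) = \left(16 + 134\right) \left(-129\right) = 150 \left(-129\right) = -19350$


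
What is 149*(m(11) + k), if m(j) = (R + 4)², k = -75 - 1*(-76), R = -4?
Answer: 149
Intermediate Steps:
k = 1 (k = -75 + 76 = 1)
m(j) = 0 (m(j) = (-4 + 4)² = 0² = 0)
149*(m(11) + k) = 149*(0 + 1) = 149*1 = 149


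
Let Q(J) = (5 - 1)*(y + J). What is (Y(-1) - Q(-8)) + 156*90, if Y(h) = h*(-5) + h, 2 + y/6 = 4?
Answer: 14028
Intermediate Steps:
y = 12 (y = -12 + 6*4 = -12 + 24 = 12)
Q(J) = 48 + 4*J (Q(J) = (5 - 1)*(12 + J) = 4*(12 + J) = 48 + 4*J)
Y(h) = -4*h (Y(h) = -5*h + h = -4*h)
(Y(-1) - Q(-8)) + 156*90 = (-4*(-1) - (48 + 4*(-8))) + 156*90 = (4 - (48 - 32)) + 14040 = (4 - 1*16) + 14040 = (4 - 16) + 14040 = -12 + 14040 = 14028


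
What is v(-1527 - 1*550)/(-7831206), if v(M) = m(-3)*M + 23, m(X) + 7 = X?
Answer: -6931/2610402 ≈ -0.0026551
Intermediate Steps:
m(X) = -7 + X
v(M) = 23 - 10*M (v(M) = (-7 - 3)*M + 23 = -10*M + 23 = 23 - 10*M)
v(-1527 - 1*550)/(-7831206) = (23 - 10*(-1527 - 1*550))/(-7831206) = (23 - 10*(-1527 - 550))*(-1/7831206) = (23 - 10*(-2077))*(-1/7831206) = (23 + 20770)*(-1/7831206) = 20793*(-1/7831206) = -6931/2610402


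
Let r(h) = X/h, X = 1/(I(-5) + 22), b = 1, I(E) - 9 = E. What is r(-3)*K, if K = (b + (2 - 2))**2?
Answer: -1/78 ≈ -0.012821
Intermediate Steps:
I(E) = 9 + E
K = 1 (K = (1 + (2 - 2))**2 = (1 + 0)**2 = 1**2 = 1)
X = 1/26 (X = 1/((9 - 5) + 22) = 1/(4 + 22) = 1/26 ≈ 0.038462)
r(h) = 1/(26*h)
r(-3)*K = ((1/26)/(-3))*1 = ((1/26)*(-1/3))*1 = -1/78*1 = -1/78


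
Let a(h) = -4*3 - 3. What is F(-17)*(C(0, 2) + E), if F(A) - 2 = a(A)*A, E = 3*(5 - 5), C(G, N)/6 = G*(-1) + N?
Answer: 3084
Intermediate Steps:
C(G, N) = -6*G + 6*N (C(G, N) = 6*(G*(-1) + N) = 6*(-G + N) = 6*(N - G) = -6*G + 6*N)
a(h) = -15 (a(h) = -12 - 3 = -15)
E = 0 (E = 3*0 = 0)
F(A) = 2 - 15*A
F(-17)*(C(0, 2) + E) = (2 - 15*(-17))*((-6*0 + 6*2) + 0) = (2 + 255)*((0 + 12) + 0) = 257*(12 + 0) = 257*12 = 3084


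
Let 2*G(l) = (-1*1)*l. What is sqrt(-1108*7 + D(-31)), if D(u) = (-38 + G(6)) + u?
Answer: 2*I*sqrt(1957) ≈ 88.476*I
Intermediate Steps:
G(l) = -l/2 (G(l) = ((-1*1)*l)/2 = (-l)/2 = -l/2)
D(u) = -41 + u (D(u) = (-38 - 1/2*6) + u = (-38 - 3) + u = -41 + u)
sqrt(-1108*7 + D(-31)) = sqrt(-1108*7 + (-41 - 31)) = sqrt(-7756 - 72) = sqrt(-7828) = 2*I*sqrt(1957)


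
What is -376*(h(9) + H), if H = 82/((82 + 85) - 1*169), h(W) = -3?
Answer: 16544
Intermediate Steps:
H = -41 (H = 82/(167 - 169) = 82/(-2) = 82*(-1/2) = -41)
-376*(h(9) + H) = -376*(-3 - 41) = -376*(-44) = 16544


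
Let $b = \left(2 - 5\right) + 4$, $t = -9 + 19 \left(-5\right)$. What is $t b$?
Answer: $-104$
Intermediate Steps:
$t = -104$ ($t = -9 - 95 = -104$)
$b = 1$ ($b = -3 + 4 = 1$)
$t b = \left(-104\right) 1 = -104$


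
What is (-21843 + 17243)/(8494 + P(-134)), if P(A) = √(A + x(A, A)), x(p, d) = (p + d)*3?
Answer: -19536200/36074487 + 2300*I*√938/36074487 ≈ -0.54155 + 0.0019527*I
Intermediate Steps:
x(p, d) = 3*d + 3*p (x(p, d) = (d + p)*3 = 3*d + 3*p)
P(A) = √7*√A (P(A) = √(A + (3*A + 3*A)) = √(A + 6*A) = √(7*A) = √7*√A)
(-21843 + 17243)/(8494 + P(-134)) = (-21843 + 17243)/(8494 + √7*√(-134)) = -4600/(8494 + √7*(I*√134)) = -4600/(8494 + I*√938)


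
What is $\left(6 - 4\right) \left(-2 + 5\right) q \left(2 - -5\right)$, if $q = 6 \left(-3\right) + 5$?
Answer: $-546$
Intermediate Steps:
$q = -13$ ($q = -18 + 5 = -13$)
$\left(6 - 4\right) \left(-2 + 5\right) q \left(2 - -5\right) = \left(6 - 4\right) \left(-2 + 5\right) \left(-13\right) \left(2 - -5\right) = 2 \cdot 3 \left(-13\right) \left(2 + 5\right) = 6 \left(-13\right) 7 = \left(-78\right) 7 = -546$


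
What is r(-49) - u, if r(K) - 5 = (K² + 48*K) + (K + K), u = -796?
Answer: 752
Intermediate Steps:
r(K) = 5 + K² + 50*K (r(K) = 5 + ((K² + 48*K) + (K + K)) = 5 + ((K² + 48*K) + 2*K) = 5 + (K² + 50*K) = 5 + K² + 50*K)
r(-49) - u = (5 + (-49)² + 50*(-49)) - 1*(-796) = (5 + 2401 - 2450) + 796 = -44 + 796 = 752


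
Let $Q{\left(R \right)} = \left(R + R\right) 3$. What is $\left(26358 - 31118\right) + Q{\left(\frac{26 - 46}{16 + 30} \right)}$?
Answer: $- \frac{109540}{23} \approx -4762.6$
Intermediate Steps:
$Q{\left(R \right)} = 6 R$ ($Q{\left(R \right)} = 2 R 3 = 6 R$)
$\left(26358 - 31118\right) + Q{\left(\frac{26 - 46}{16 + 30} \right)} = \left(26358 - 31118\right) + 6 \frac{26 - 46}{16 + 30} = -4760 + 6 \left(- \frac{20}{46}\right) = -4760 + 6 \left(\left(-20\right) \frac{1}{46}\right) = -4760 + 6 \left(- \frac{10}{23}\right) = -4760 - \frac{60}{23} = - \frac{109540}{23}$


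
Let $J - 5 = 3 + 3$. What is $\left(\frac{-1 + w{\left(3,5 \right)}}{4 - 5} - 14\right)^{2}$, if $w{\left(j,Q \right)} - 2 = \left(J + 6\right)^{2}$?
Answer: $92416$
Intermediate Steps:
$J = 11$ ($J = 5 + \left(3 + 3\right) = 5 + 6 = 11$)
$w{\left(j,Q \right)} = 291$ ($w{\left(j,Q \right)} = 2 + \left(11 + 6\right)^{2} = 2 + 17^{2} = 2 + 289 = 291$)
$\left(\frac{-1 + w{\left(3,5 \right)}}{4 - 5} - 14\right)^{2} = \left(\frac{-1 + 291}{4 - 5} - 14\right)^{2} = \left(\frac{290}{-1} - 14\right)^{2} = \left(290 \left(-1\right) - 14\right)^{2} = \left(-290 - 14\right)^{2} = \left(-304\right)^{2} = 92416$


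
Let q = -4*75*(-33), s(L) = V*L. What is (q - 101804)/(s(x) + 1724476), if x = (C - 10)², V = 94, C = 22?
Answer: -22976/434503 ≈ -0.052879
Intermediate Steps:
x = 144 (x = (22 - 10)² = 12² = 144)
s(L) = 94*L
q = 9900 (q = -300*(-33) = 9900)
(q - 101804)/(s(x) + 1724476) = (9900 - 101804)/(94*144 + 1724476) = -91904/(13536 + 1724476) = -91904/1738012 = -91904*1/1738012 = -22976/434503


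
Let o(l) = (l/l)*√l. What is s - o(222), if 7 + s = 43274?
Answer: 43267 - √222 ≈ 43252.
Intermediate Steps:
o(l) = √l (o(l) = 1*√l = √l)
s = 43267 (s = -7 + 43274 = 43267)
s - o(222) = 43267 - √222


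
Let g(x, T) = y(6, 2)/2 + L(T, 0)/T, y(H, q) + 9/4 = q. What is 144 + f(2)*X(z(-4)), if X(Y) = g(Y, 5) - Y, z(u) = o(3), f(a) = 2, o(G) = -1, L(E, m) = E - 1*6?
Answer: 2907/20 ≈ 145.35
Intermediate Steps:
y(H, q) = -9/4 + q
L(E, m) = -6 + E (L(E, m) = E - 6 = -6 + E)
g(x, T) = -⅛ + (-6 + T)/T (g(x, T) = (-9/4 + 2)/2 + (-6 + T)/T = -¼*½ + (-6 + T)/T = -⅛ + (-6 + T)/T)
z(u) = -1
X(Y) = -13/40 - Y (X(Y) = (7/8 - 6/5) - Y = -13/40 - Y)
144 + f(2)*X(z(-4)) = 144 + 2*(-13/40 - 1*(-1)) = 144 + 2*(-13/40 + 1) = 144 + 2*(27/40) = 144 + 27/20 = 2907/20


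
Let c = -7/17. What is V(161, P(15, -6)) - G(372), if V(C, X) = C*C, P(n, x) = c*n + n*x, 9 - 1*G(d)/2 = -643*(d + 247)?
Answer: -770131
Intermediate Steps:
c = -7/17 (c = -7*1/17 = -7/17 ≈ -0.41176)
G(d) = 317660 + 1286*d (G(d) = 18 - (-1286)*(d + 247) = 18 - (-1286)*(247 + d) = 18 - 2*(-158821 - 643*d) = 18 + (317642 + 1286*d) = 317660 + 1286*d)
P(n, x) = -7*n/17 + n*x
V(C, X) = C²
V(161, P(15, -6)) - G(372) = 161² - (317660 + 1286*372) = 25921 - (317660 + 478392) = 25921 - 1*796052 = 25921 - 796052 = -770131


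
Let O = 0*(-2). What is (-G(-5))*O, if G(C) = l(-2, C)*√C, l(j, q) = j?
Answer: 0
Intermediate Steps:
O = 0
G(C) = -2*√C
(-G(-5))*O = -(-2)*√(-5)*0 = -(-2)*I*√5*0 = (2*I*√5)*0 = 0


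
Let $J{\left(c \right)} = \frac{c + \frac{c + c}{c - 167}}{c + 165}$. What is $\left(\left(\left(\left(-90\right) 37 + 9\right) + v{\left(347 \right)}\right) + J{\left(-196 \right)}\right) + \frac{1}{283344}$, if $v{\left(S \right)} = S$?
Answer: $- \frac{1051384619539}{354274448} \approx -2967.7$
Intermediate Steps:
$J{\left(c \right)} = \frac{c + \frac{2 c}{-167 + c}}{165 + c}$
$\left(\left(\left(\left(-90\right) 37 + 9\right) + v{\left(347 \right)}\right) + J{\left(-196 \right)}\right) + \frac{1}{283344} = \left(\left(\left(\left(-90\right) 37 + 9\right) + 347\right) - \frac{196 \left(-165 - 196\right)}{-27555 + \left(-196\right)^{2} - -392}\right) + \frac{1}{283344} = \left(\left(\left(-3330 + 9\right) + 347\right) - 196 \frac{1}{-27555 + 38416 + 392} \left(-361\right)\right) + \frac{1}{283344} = \left(\left(-3321 + 347\right) - 196 \cdot \frac{1}{11253} \left(-361\right)\right) + \frac{1}{283344} = \left(-2974 - \frac{196}{11253} \left(-361\right)\right) + \frac{1}{283344} = \left(-2974 + \frac{70756}{11253}\right) + \frac{1}{283344} = - \frac{33395666}{11253} + \frac{1}{283344} = - \frac{1051384619539}{354274448}$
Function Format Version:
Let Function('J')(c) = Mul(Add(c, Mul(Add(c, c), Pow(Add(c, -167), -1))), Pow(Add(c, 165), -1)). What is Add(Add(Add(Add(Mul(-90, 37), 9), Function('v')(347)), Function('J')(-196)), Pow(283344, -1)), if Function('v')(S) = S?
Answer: Rational(-1051384619539, 354274448) ≈ -2967.7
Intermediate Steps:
Function('J')(c) = Mul(Pow(Add(165, c), -1), Add(c, Mul(2, c, Pow(Add(-167, c), -1)))) (Function('J')(c) = Mul(Add(c, Mul(Mul(2, c), Pow(Add(-167, c), -1))), Pow(Add(165, c), -1)) = Mul(Add(c, Mul(2, c, Pow(Add(-167, c), -1))), Pow(Add(165, c), -1)) = Mul(Pow(Add(165, c), -1), Add(c, Mul(2, c, Pow(Add(-167, c), -1)))))
Add(Add(Add(Add(Mul(-90, 37), 9), Function('v')(347)), Function('J')(-196)), Pow(283344, -1)) = Add(Add(Add(Add(Mul(-90, 37), 9), 347), Mul(-196, Pow(Add(-27555, Pow(-196, 2), Mul(-2, -196)), -1), Add(-165, -196))), Pow(283344, -1)) = Add(Add(Add(Add(-3330, 9), 347), Mul(-196, Pow(Add(-27555, 38416, 392), -1), -361)), Rational(1, 283344)) = Add(Add(Add(-3321, 347), Mul(-196, Pow(11253, -1), -361)), Rational(1, 283344)) = Add(Add(-2974, Mul(-196, Rational(1, 11253), -361)), Rational(1, 283344)) = Add(Add(-2974, Rational(70756, 11253)), Rational(1, 283344)) = Add(Rational(-33395666, 11253), Rational(1, 283344)) = Rational(-1051384619539, 354274448)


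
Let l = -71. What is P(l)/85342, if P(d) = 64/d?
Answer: -32/3029641 ≈ -1.0562e-5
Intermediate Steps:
P(l)/85342 = (64/(-71))/85342 = (64*(-1/71))*(1/85342) = -64/71*1/85342 = -32/3029641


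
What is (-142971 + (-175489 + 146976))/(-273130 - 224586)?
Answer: 42871/124429 ≈ 0.34454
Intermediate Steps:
(-142971 + (-175489 + 146976))/(-273130 - 224586) = (-142971 - 28513)/(-497716) = -171484*(-1/497716) = 42871/124429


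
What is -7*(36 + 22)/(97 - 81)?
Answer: -203/8 ≈ -25.375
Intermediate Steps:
-7*(36 + 22)/(97 - 81) = -406/16 = -7*29/8 = -203/8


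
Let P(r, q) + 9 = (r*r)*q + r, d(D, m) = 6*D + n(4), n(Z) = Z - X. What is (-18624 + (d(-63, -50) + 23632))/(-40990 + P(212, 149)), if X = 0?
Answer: 4634/6655869 ≈ 0.00069623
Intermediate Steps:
n(Z) = Z (n(Z) = Z - 1*0 = Z + 0 = Z)
d(D, m) = 4 + 6*D (d(D, m) = 6*D + 4 = 4 + 6*D)
P(r, q) = -9 + r + q*r² (P(r, q) = -9 + ((r*r)*q + r) = -9 + (r²*q + r) = -9 + (q*r² + r) = -9 + (r + q*r²) = -9 + r + q*r²)
(-18624 + (d(-63, -50) + 23632))/(-40990 + P(212, 149)) = (-18624 + ((4 + 6*(-63)) + 23632))/(-40990 + (-9 + 212 + 149*212²)) = (-18624 + ((4 - 378) + 23632))/(-40990 + (-9 + 212 + 149*44944)) = (-18624 + (-374 + 23632))/(-40990 + (-9 + 212 + 6696656)) = (-18624 + 23258)/(-40990 + 6696859) = 4634/6655869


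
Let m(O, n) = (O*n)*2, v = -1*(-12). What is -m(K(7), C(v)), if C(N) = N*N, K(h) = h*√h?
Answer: -2016*√7 ≈ -5333.8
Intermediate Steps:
K(h) = h^(3/2)
v = 12
C(N) = N²
m(O, n) = 2*O*n
-m(K(7), C(v)) = -2*7^(3/2)*12² = -2*7*√7*144 = -2016*√7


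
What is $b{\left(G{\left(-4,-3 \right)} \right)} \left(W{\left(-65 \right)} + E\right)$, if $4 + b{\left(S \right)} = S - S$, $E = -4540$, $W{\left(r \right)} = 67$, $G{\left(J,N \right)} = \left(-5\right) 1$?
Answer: $17892$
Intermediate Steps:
$G{\left(J,N \right)} = -5$
$b{\left(S \right)} = -4$ ($b{\left(S \right)} = -4 + \left(S - S\right) = -4 + 0 = -4$)
$b{\left(G{\left(-4,-3 \right)} \right)} \left(W{\left(-65 \right)} + E\right) = - 4 \left(67 - 4540\right) = \left(-4\right) \left(-4473\right) = 17892$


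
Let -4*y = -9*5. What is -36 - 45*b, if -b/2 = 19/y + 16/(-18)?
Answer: 36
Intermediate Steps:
y = 45/4 (y = -(-9)*5/4 = -¼*(-45) = 45/4 ≈ 11.250)
b = -8/5 (b = -2*(19/(45/4) + 16/(-18)) = -2*(19*(4/45) + 16*(-1/18)) = -2*(76/45 - 8/9) = -2*⅘ = -8/5 ≈ -1.6000)
-36 - 45*b = -36 - 45*(-8/5) = -36 + 72 = 36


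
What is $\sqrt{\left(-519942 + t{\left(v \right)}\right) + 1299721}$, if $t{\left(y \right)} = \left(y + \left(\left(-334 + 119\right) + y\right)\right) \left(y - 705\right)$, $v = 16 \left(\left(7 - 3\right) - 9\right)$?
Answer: $\sqrt{1074154} \approx 1036.4$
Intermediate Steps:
$v = -80$ ($v = 16 \left(4 - 9\right) = 16 \left(-5\right) = -80$)
$t{\left(y \right)} = \left(-705 + y\right) \left(-215 + 2 y\right)$ ($t{\left(y \right)} = \left(y + \left(-215 + y\right)\right) \left(-705 + y\right) = \left(-215 + 2 y\right) \left(-705 + y\right) = \left(-705 + y\right) \left(-215 + 2 y\right)$)
$\sqrt{\left(-519942 + t{\left(v \right)}\right) + 1299721} = \sqrt{\left(-519942 + \left(151575 - -130000 + 2 \left(-80\right)^{2}\right)\right) + 1299721} = \sqrt{\left(-519942 + \left(151575 + 130000 + 2 \cdot 6400\right)\right) + 1299721} = \sqrt{\left(-519942 + \left(151575 + 130000 + 12800\right)\right) + 1299721} = \sqrt{\left(-519942 + 294375\right) + 1299721} = \sqrt{-225567 + 1299721} = \sqrt{1074154}$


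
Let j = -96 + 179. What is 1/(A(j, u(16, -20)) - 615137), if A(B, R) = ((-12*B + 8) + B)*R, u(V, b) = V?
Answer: -1/629617 ≈ -1.5883e-6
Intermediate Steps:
j = 83
A(B, R) = R*(8 - 11*B) (A(B, R) = ((8 - 12*B) + B)*R = (8 - 11*B)*R = R*(8 - 11*B))
1/(A(j, u(16, -20)) - 615137) = 1/(16*(8 - 11*83) - 615137) = 1/(16*(8 - 913) - 615137) = 1/(16*(-905) - 615137) = 1/(-14480 - 615137) = 1/(-629617) = -1/629617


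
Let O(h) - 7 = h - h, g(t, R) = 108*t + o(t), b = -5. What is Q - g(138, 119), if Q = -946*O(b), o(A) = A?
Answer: -21664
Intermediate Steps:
g(t, R) = 109*t (g(t, R) = 108*t + t = 109*t)
O(h) = 7 (O(h) = 7 + (h - h) = 7 + 0 = 7)
Q = -6622 (Q = -946*7 = -6622)
Q - g(138, 119) = -6622 - 109*138 = -6622 - 1*15042 = -6622 - 15042 = -21664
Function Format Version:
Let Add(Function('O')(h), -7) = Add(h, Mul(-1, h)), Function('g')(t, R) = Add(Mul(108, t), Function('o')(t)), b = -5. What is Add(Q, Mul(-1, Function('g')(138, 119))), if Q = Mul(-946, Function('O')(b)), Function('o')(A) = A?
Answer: -21664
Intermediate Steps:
Function('g')(t, R) = Mul(109, t) (Function('g')(t, R) = Add(Mul(108, t), t) = Mul(109, t))
Function('O')(h) = 7 (Function('O')(h) = Add(7, Add(h, Mul(-1, h))) = Add(7, 0) = 7)
Q = -6622 (Q = Mul(-946, 7) = -6622)
Add(Q, Mul(-1, Function('g')(138, 119))) = Add(-6622, Mul(-1, Mul(109, 138))) = Add(-6622, Mul(-1, 15042)) = Add(-6622, -15042) = -21664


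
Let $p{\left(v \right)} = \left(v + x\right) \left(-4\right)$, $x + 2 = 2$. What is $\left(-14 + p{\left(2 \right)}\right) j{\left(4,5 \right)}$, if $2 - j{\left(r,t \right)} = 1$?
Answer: $-22$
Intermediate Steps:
$x = 0$ ($x = -2 + 2 = 0$)
$j{\left(r,t \right)} = 1$ ($j{\left(r,t \right)} = 2 - 1 = 1$)
$p{\left(v \right)} = - 4 v$ ($p{\left(v \right)} = \left(v + 0\right) \left(-4\right) = v \left(-4\right) = - 4 v$)
$\left(-14 + p{\left(2 \right)}\right) j{\left(4,5 \right)} = \left(-14 - 8\right) 1 = \left(-22\right) 1 = -22$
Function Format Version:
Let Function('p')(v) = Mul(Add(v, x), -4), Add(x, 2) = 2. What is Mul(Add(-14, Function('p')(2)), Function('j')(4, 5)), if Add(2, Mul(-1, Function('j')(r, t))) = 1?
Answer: -22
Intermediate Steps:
x = 0 (x = Add(-2, 2) = 0)
Function('j')(r, t) = 1 (Function('j')(r, t) = Add(2, Mul(-1, 1)) = Add(2, -1) = 1)
Function('p')(v) = Mul(-4, v) (Function('p')(v) = Mul(Add(v, 0), -4) = Mul(v, -4) = Mul(-4, v))
Mul(Add(-14, Function('p')(2)), Function('j')(4, 5)) = Mul(Add(-14, Mul(-4, 2)), 1) = Mul(Add(-14, -8), 1) = Mul(-22, 1) = -22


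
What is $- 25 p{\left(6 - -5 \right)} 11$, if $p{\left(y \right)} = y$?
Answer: $-3025$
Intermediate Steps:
$- 25 p{\left(6 - -5 \right)} 11 = - 25 \left(6 - -5\right) 11 = - 25 \left(6 + 5\right) 11 = \left(-25\right) 11 \cdot 11 = \left(-275\right) 11 = -3025$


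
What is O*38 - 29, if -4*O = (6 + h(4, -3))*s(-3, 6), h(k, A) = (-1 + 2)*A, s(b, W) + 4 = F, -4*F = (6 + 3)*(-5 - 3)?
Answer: -428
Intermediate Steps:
F = 18 (F = -(6 + 3)*(-5 - 3)/4 = -9*(-8)/4 = -¼*(-72) = 18)
s(b, W) = 14 (s(b, W) = -4 + 18 = 14)
h(k, A) = A (h(k, A) = 1*A = A)
O = -21/2 (O = -(6 - 3)*14/4 = -3*14/4 = -¼*42 = -21/2 ≈ -10.500)
O*38 - 29 = -21/2*38 - 29 = -399 - 29 = -428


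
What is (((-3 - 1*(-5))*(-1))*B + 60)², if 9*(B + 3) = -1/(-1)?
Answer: 350464/81 ≈ 4326.7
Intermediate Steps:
B = -26/9 (B = -3 + (-1/(-1))/9 = -3 + (-1*(-1))/9 = -3 + (⅑)*1 = -3 + ⅑ = -26/9 ≈ -2.8889)
(((-3 - 1*(-5))*(-1))*B + 60)² = (((-3 - 1*(-5))*(-1))*(-26/9) + 60)² = (((-3 + 5)*(-1))*(-26/9) + 60)² = ((2*(-1))*(-26/9) + 60)² = (-2*(-26/9) + 60)² = (52/9 + 60)² = (592/9)² = 350464/81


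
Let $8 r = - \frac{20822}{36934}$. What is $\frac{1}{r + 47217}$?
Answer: $\frac{147736}{6975640301} \approx 2.1179 \cdot 10^{-5}$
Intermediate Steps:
$r = - \frac{10411}{147736}$ ($r = \frac{\left(-20822\right) \frac{1}{36934}}{8} = \frac{1}{8} \left(- \frac{10411}{18467}\right) = - \frac{10411}{147736} \approx -0.07047$)
$\frac{1}{r + 47217} = \frac{1}{- \frac{10411}{147736} + 47217} = \frac{1}{\frac{6975640301}{147736}} = \frac{147736}{6975640301}$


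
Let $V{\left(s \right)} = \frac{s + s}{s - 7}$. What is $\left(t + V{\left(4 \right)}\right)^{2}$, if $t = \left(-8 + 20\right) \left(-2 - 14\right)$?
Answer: $\frac{341056}{9} \approx 37895.0$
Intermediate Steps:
$V{\left(s \right)} = \frac{2 s}{-7 + s}$
$t = -192$ ($t = 12 \left(-16\right) = -192$)
$\left(t + V{\left(4 \right)}\right)^{2} = \left(-192 + 2 \cdot 4 \frac{1}{-7 + 4}\right)^{2} = \left(-192 + 2 \cdot 4 \frac{1}{-3}\right)^{2} = \left(-192 + 2 \cdot 4 \left(- \frac{1}{3}\right)\right)^{2} = \left(-192 - \frac{8}{3}\right)^{2} = \left(- \frac{584}{3}\right)^{2} = \frac{341056}{9}$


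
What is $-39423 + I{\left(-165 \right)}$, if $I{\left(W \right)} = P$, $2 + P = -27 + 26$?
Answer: $-39426$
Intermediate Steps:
$P = -3$ ($P = -2 + \left(-27 + 26\right) = -2 - 1 = -3$)
$I{\left(W \right)} = -3$
$-39423 + I{\left(-165 \right)} = -39423 - 3 = -39426$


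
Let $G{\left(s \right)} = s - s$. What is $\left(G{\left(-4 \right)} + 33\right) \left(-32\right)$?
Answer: $-1056$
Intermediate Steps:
$G{\left(s \right)} = 0$
$\left(G{\left(-4 \right)} + 33\right) \left(-32\right) = \left(0 + 33\right) \left(-32\right) = 33 \left(-32\right) = -1056$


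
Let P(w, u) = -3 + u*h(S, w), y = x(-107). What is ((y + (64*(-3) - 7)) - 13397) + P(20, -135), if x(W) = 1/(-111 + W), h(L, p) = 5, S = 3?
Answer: -3111733/218 ≈ -14274.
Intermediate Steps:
y = -1/218 (y = 1/(-111 - 107) = 1/(-218) = -1/218 ≈ -0.0045872)
P(w, u) = -3 + 5*u (P(w, u) = -3 + u*5 = -3 + 5*u)
((y + (64*(-3) - 7)) - 13397) + P(20, -135) = ((-1/218 + (64*(-3) - 7)) - 13397) + (-3 + 5*(-135)) = ((-1/218 + (-192 - 7)) - 13397) + (-3 - 675) = ((-1/218 - 199) - 13397) - 678 = (-43383/218 - 13397) - 678 = -2963929/218 - 678 = -3111733/218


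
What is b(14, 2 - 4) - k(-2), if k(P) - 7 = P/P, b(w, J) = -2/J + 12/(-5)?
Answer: -47/5 ≈ -9.4000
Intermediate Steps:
b(w, J) = -12/5 - 2/J (b(w, J) = -2/J + 12*(-1/5) = -2/J - 12/5 = -12/5 - 2/J)
k(P) = 8 (k(P) = 7 + P/P = 7 + 1 = 8)
b(14, 2 - 4) - k(-2) = (-12/5 - 2/(2 - 4)) - 1*8 = (-12/5 - 2/(-2)) - 8 = (-12/5 - 2*(-1/2)) - 8 = (-12/5 + 1) - 8 = -7/5 - 8 = -47/5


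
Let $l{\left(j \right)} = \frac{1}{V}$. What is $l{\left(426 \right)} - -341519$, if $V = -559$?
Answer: $\frac{190909120}{559} \approx 3.4152 \cdot 10^{5}$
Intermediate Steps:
$l{\left(j \right)} = - \frac{1}{559}$ ($l{\left(j \right)} = \frac{1}{-559} = - \frac{1}{559}$)
$l{\left(426 \right)} - -341519 = - \frac{1}{559} - -341519 = - \frac{1}{559} + 341519 = \frac{190909120}{559}$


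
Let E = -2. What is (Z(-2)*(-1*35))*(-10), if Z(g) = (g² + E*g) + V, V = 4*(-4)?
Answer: -2800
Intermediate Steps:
V = -16
Z(g) = -16 + g² - 2*g (Z(g) = (g² - 2*g) - 16 = -16 + g² - 2*g)
(Z(-2)*(-1*35))*(-10) = ((-16 + (-2)² - 2*(-2))*(-1*35))*(-10) = ((-16 + 4 + 4)*(-35))*(-10) = -8*(-35)*(-10) = 280*(-10) = -2800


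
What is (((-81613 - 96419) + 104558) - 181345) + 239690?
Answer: -15129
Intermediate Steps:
(((-81613 - 96419) + 104558) - 181345) + 239690 = ((-178032 + 104558) - 181345) + 239690 = (-73474 - 181345) + 239690 = -254819 + 239690 = -15129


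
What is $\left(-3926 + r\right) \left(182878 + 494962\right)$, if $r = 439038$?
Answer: $294936318080$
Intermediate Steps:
$\left(-3926 + r\right) \left(182878 + 494962\right) = \left(-3926 + 439038\right) \left(182878 + 494962\right) = 435112 \cdot 677840 = 294936318080$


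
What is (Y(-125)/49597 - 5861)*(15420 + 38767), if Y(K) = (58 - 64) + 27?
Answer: -15751510439252/49597 ≈ -3.1759e+8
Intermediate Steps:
Y(K) = 21 (Y(K) = -6 + 27 = 21)
(Y(-125)/49597 - 5861)*(15420 + 38767) = (21/49597 - 5861)*(15420 + 38767) = (21*(1/49597) - 5861)*54187 = (21/49597 - 5861)*54187 = -290687996/49597*54187 = -15751510439252/49597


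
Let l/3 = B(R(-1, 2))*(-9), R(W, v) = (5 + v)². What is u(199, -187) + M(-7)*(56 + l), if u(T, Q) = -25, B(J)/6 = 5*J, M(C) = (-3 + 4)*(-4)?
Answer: 158511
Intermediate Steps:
M(C) = -4 (M(C) = 1*(-4) = -4)
B(J) = 30*J (B(J) = 6*(5*J) = 30*J)
l = -39690 (l = 3*((30*(5 + 2)²)*(-9)) = 3*((30*7²)*(-9)) = 3*((30*49)*(-9)) = 3*(1470*(-9)) = 3*(-13230) = -39690)
u(199, -187) + M(-7)*(56 + l) = -25 - 4*(56 - 39690) = -25 - 4*(-39634) = -25 + 158536 = 158511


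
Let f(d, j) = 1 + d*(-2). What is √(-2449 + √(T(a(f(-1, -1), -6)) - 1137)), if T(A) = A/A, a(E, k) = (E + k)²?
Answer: √(-2449 + 4*I*√71) ≈ 0.3405 + 49.489*I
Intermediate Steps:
f(d, j) = 1 - 2*d
T(A) = 1
√(-2449 + √(T(a(f(-1, -1), -6)) - 1137)) = √(-2449 + √(1 - 1137)) = √(-2449 + √(-1136)) = √(-2449 + 4*I*√71)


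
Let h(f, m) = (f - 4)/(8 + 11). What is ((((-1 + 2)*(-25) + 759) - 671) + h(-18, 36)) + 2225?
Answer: 43450/19 ≈ 2286.8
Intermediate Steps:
h(f, m) = -4/19 + f/19 (h(f, m) = (-4 + f)/19 = (-4 + f)*(1/19) = -4/19 + f/19)
((((-1 + 2)*(-25) + 759) - 671) + h(-18, 36)) + 2225 = ((((-1 + 2)*(-25) + 759) - 671) + (-4/19 + (1/19)*(-18))) + 2225 = (((1*(-25) + 759) - 671) + (-4/19 - 18/19)) + 2225 = (((-25 + 759) - 671) - 22/19) + 2225 = ((734 - 671) - 22/19) + 2225 = (63 - 22/19) + 2225 = 1175/19 + 2225 = 43450/19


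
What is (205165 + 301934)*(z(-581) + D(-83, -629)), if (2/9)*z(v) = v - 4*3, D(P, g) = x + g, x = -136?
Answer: -3482248833/2 ≈ -1.7411e+9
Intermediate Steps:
D(P, g) = -136 + g
z(v) = -54 + 9*v/2 (z(v) = 9*(v - 4*3)/2 = 9*(v - 12)/2 = 9*(-12 + v)/2 = -54 + 9*v/2)
(205165 + 301934)*(z(-581) + D(-83, -629)) = (205165 + 301934)*((-54 + (9/2)*(-581)) + (-136 - 629)) = 507099*((-54 - 5229/2) - 765) = 507099*(-5337/2 - 765) = 507099*(-6867/2) = -3482248833/2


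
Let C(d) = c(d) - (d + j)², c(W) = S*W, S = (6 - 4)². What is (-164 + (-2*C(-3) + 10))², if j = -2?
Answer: 6400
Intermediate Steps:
S = 4 (S = 2² = 4)
c(W) = 4*W
C(d) = -(-2 + d)² + 4*d (C(d) = 4*d - (d - 2)² = 4*d - (-2 + d)² = -(-2 + d)² + 4*d)
(-164 + (-2*C(-3) + 10))² = (-164 + (-2*(-(-2 - 3)² + 4*(-3)) + 10))² = (-164 + (-2*(-1*(-5)² - 12) + 10))² = (-164 + (-2*(-1*25 - 12) + 10))² = (-164 + (-2*(-25 - 12) + 10))² = (-164 + (-2*(-37) + 10))² = (-164 + (74 + 10))² = (-164 + 84)² = (-80)² = 6400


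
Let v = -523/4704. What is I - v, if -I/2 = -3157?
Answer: 29701579/4704 ≈ 6314.1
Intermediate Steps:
I = 6314 (I = -2*(-3157) = 6314)
v = -523/4704 (v = -523*1/4704 = -523/4704 ≈ -0.11118)
I - v = 6314 - 1*(-523/4704) = 6314 + 523/4704 = 29701579/4704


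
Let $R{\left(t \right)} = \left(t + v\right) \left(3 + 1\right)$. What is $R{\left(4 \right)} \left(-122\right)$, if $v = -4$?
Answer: $0$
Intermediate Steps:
$R{\left(t \right)} = -16 + 4 t$ ($R{\left(t \right)} = \left(t - 4\right) \left(3 + 1\right) = \left(-4 + t\right) 4 = -16 + 4 t$)
$R{\left(4 \right)} \left(-122\right) = \left(-16 + 4 \cdot 4\right) \left(-122\right) = \left(-16 + 16\right) \left(-122\right) = 0 \left(-122\right) = 0$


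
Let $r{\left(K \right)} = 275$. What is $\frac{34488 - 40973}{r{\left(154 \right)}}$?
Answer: $- \frac{1297}{55} \approx -23.582$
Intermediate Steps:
$\frac{34488 - 40973}{r{\left(154 \right)}} = \frac{34488 - 40973}{275} = \left(34488 - 40973\right) \frac{1}{275} = \left(-6485\right) \frac{1}{275} = - \frac{1297}{55}$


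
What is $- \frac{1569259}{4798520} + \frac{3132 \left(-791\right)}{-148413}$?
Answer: $\frac{3885004198091}{237387582920} \approx 16.366$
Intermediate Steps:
$- \frac{1569259}{4798520} + \frac{3132 \left(-791\right)}{-148413} = \left(-1569259\right) \frac{1}{4798520} - - \frac{825804}{49471} = - \frac{1569259}{4798520} + \frac{825804}{49471} = \frac{3885004198091}{237387582920}$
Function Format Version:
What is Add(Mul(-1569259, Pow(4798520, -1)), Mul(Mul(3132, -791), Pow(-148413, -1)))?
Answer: Rational(3885004198091, 237387582920) ≈ 16.366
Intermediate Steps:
Add(Mul(-1569259, Pow(4798520, -1)), Mul(Mul(3132, -791), Pow(-148413, -1))) = Add(Mul(-1569259, Rational(1, 4798520)), Mul(-2477412, Rational(-1, 148413))) = Add(Rational(-1569259, 4798520), Rational(825804, 49471)) = Rational(3885004198091, 237387582920)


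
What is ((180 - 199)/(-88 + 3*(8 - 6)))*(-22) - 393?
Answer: -16322/41 ≈ -398.10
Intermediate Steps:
((180 - 199)/(-88 + 3*(8 - 6)))*(-22) - 393 = -19/(-88 + 3*2)*(-22) - 393 = -19/(-88 + 6)*(-22) - 393 = -19/(-82)*(-22) - 393 = -19*(-1/82)*(-22) - 393 = (19/82)*(-22) - 393 = -209/41 - 393 = -16322/41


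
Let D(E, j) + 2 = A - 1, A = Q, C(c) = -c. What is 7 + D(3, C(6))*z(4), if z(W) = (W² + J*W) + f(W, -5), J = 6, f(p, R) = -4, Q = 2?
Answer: -29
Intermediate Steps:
A = 2
z(W) = -4 + W² + 6*W (z(W) = (W² + 6*W) - 4 = -4 + W² + 6*W)
D(E, j) = -1 (D(E, j) = -2 + (2 - 1) = -2 + 1 = -1)
7 + D(3, C(6))*z(4) = 7 - (-4 + 4² + 6*4) = 7 - (-4 + 16 + 24) = 7 - 1*36 = 7 - 36 = -29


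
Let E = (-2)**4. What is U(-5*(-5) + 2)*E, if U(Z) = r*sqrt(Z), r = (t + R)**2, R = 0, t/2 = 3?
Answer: 1728*sqrt(3) ≈ 2993.0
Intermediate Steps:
t = 6 (t = 2*3 = 6)
E = 16
r = 36 (r = (6 + 0)**2 = 6**2 = 36)
U(Z) = 36*sqrt(Z)
U(-5*(-5) + 2)*E = (36*sqrt(-5*(-5) + 2))*16 = (36*sqrt(25 + 2))*16 = (36*sqrt(27))*16 = (36*(3*sqrt(3)))*16 = (108*sqrt(3))*16 = 1728*sqrt(3)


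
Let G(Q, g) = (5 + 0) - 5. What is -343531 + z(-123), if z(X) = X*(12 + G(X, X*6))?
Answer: -345007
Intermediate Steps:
G(Q, g) = 0 (G(Q, g) = 5 - 5 = 0)
z(X) = 12*X (z(X) = X*(12 + 0) = X*12 = 12*X)
-343531 + z(-123) = -343531 + 12*(-123) = -343531 - 1476 = -345007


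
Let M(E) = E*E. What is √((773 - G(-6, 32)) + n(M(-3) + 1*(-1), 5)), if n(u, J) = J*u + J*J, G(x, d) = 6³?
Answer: √622 ≈ 24.940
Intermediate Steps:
M(E) = E²
G(x, d) = 216
n(u, J) = J² + J*u (n(u, J) = J*u + J² = J² + J*u)
√((773 - G(-6, 32)) + n(M(-3) + 1*(-1), 5)) = √((773 - 1*216) + 5*(5 + ((-3)² + 1*(-1)))) = √((773 - 216) + 5*(5 + (9 - 1))) = √(557 + 5*(5 + 8)) = √(557 + 5*13) = √(557 + 65) = √622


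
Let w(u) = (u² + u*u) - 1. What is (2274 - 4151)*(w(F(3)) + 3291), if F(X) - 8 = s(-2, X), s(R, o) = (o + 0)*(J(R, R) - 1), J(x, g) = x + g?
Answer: -6359276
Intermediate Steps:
J(x, g) = g + x
s(R, o) = o*(-1 + 2*R) (s(R, o) = (o + 0)*((R + R) - 1) = o*(2*R - 1) = o*(-1 + 2*R))
F(X) = 8 - 5*X (F(X) = 8 + X*(-1 + 2*(-2)) = 8 + X*(-1 - 4) = 8 + X*(-5) = 8 - 5*X)
w(u) = -1 + 2*u² (w(u) = (u² + u²) - 1 = 2*u² - 1 = -1 + 2*u²)
(2274 - 4151)*(w(F(3)) + 3291) = (2274 - 4151)*((-1 + 2*(8 - 5*3)²) + 3291) = -1877*((-1 + 2*(8 - 15)²) + 3291) = -1877*((-1 + 2*(-7)²) + 3291) = -1877*((-1 + 2*49) + 3291) = -1877*((-1 + 98) + 3291) = -1877*(97 + 3291) = -1877*3388 = -6359276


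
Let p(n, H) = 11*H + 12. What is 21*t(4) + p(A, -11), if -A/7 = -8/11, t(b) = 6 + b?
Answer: 101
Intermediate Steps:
A = 56/11 (A = -(-56)/11 = -7*(-8/11) = 56/11 ≈ 5.0909)
p(n, H) = 12 + 11*H
21*t(4) + p(A, -11) = 21*(6 + 4) + (12 + 11*(-11)) = 21*10 + (12 - 121) = 210 - 109 = 101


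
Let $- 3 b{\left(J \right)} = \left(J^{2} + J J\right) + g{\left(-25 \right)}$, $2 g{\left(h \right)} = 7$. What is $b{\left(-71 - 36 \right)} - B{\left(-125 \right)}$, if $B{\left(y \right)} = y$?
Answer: $- \frac{45053}{6} \approx -7508.8$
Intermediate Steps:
$g{\left(h \right)} = \frac{7}{2}$ ($g{\left(h \right)} = \frac{1}{2} \cdot 7 = \frac{7}{2}$)
$b{\left(J \right)} = - \frac{7}{6} - \frac{2 J^{2}}{3}$ ($b{\left(J \right)} = - \frac{\left(J^{2} + J J\right) + \frac{7}{2}}{3} = - \frac{\left(J^{2} + J^{2}\right) + \frac{7}{2}}{3} = - \frac{2 J^{2} + \frac{7}{2}}{3} = - \frac{\frac{7}{2} + 2 J^{2}}{3} = - \frac{7}{6} - \frac{2 J^{2}}{3}$)
$b{\left(-71 - 36 \right)} - B{\left(-125 \right)} = \left(- \frac{7}{6} - \frac{2 \left(-71 - 36\right)^{2}}{3}\right) - -125 = \left(- \frac{7}{6} - \frac{2 \left(-107\right)^{2}}{3}\right) + 125 = \left(- \frac{7}{6} - \frac{22898}{3}\right) + 125 = - \frac{45803}{6} + 125 = - \frac{45053}{6}$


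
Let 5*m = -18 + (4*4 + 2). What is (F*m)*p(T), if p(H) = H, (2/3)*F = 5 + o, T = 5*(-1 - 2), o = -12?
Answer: 0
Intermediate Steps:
T = -15 (T = 5*(-3) = -15)
F = -21/2 (F = 3*(5 - 12)/2 = (3/2)*(-7) = -21/2 ≈ -10.500)
m = 0 (m = (-18 + (4*4 + 2))/5 = (-18 + (16 + 2))/5 = (-18 + 18)/5 = (⅕)*0 = 0)
(F*m)*p(T) = -21/2*0*(-15) = 0*(-15) = 0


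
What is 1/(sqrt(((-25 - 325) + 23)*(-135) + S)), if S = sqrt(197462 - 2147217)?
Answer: 1/sqrt(44145 + I*sqrt(1949755)) ≈ 0.0047577 - 7.523e-5*I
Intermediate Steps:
S = I*sqrt(1949755) (S = sqrt(-1949755) = I*sqrt(1949755) ≈ 1396.3*I)
1/(sqrt(((-25 - 325) + 23)*(-135) + S)) = 1/(sqrt(((-25 - 325) + 23)*(-135) + I*sqrt(1949755))) = 1/(sqrt((-350 + 23)*(-135) + I*sqrt(1949755))) = 1/(sqrt(-327*(-135) + I*sqrt(1949755))) = 1/(sqrt(44145 + I*sqrt(1949755))) = 1/sqrt(44145 + I*sqrt(1949755))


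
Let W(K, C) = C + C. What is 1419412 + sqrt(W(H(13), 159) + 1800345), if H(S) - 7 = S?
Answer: 1419412 + sqrt(1800663) ≈ 1.4208e+6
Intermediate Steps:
H(S) = 7 + S
W(K, C) = 2*C
1419412 + sqrt(W(H(13), 159) + 1800345) = 1419412 + sqrt(2*159 + 1800345) = 1419412 + sqrt(318 + 1800345) = 1419412 + sqrt(1800663)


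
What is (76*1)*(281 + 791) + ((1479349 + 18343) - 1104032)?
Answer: 475132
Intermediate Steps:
(76*1)*(281 + 791) + ((1479349 + 18343) - 1104032) = 76*1072 + (1497692 - 1104032) = 81472 + 393660 = 475132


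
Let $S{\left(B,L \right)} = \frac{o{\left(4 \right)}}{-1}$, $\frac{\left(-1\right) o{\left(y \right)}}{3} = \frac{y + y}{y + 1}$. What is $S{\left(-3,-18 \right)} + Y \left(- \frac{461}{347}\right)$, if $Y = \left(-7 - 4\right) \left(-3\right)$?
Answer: $- \frac{67737}{1735} \approx -39.042$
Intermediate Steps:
$o{\left(y \right)} = - \frac{6 y}{1 + y}$ ($o{\left(y \right)} = - 3 \frac{y + y}{y + 1} = - 3 \frac{2 y}{1 + y} = - \frac{6 y}{1 + y}$)
$Y = 33$ ($Y = \left(-11\right) \left(-3\right) = 33$)
$S{\left(B,L \right)} = \frac{24}{5}$ ($S{\left(B,L \right)} = \frac{\left(-6\right) 4 \frac{1}{1 + 4}}{-1} = \left(-6\right) 4 \cdot \frac{1}{5} \left(-1\right) = \left(- \frac{24}{5}\right) \left(-1\right) = \frac{24}{5}$)
$S{\left(-3,-18 \right)} + Y \left(- \frac{461}{347}\right) = \frac{24}{5} + 33 \left(- \frac{461}{347}\right) = \frac{24}{5} - \frac{15213}{347} = - \frac{67737}{1735}$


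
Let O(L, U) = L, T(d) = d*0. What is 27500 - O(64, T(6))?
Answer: 27436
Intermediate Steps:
T(d) = 0
27500 - O(64, T(6)) = 27500 - 1*64 = 27500 - 64 = 27436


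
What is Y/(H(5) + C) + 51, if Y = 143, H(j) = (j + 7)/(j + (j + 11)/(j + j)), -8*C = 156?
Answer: 16693/389 ≈ 42.913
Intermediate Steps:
C = -39/2 (C = -1/8*156 = -39/2 ≈ -19.500)
H(j) = (7 + j)/(j + (11 + j)/(2*j)) (H(j) = (7 + j)/(j + (11 + j)/((2*j))) = (7 + j)/(j + (11 + j)*(1/(2*j))) = (7 + j)/(j + (11 + j)/(2*j)))
Y/(H(5) + C) + 51 = 143/(2*5*(7 + 5)/(11 + 5 + 2*5**2) - 39/2) + 51 = 143/(2*5*12/(11 + 5 + 2*25) - 39/2) + 51 = 143/(2*5*12/(11 + 5 + 50) - 39/2) + 51 = 143/(2*5*12/66 - 39/2) + 51 = 143/(2*5*(1/66)*12 - 39/2) + 51 = 143/(20/11 - 39/2) + 51 = 143/(-389/22) + 51 = -22/389*143 + 51 = -3146/389 + 51 = 16693/389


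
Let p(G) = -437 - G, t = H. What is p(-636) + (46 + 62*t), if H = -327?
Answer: -20029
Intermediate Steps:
t = -327
p(-636) + (46 + 62*t) = (-437 - 1*(-636)) + (46 + 62*(-327)) = (-437 + 636) + (46 - 20274) = 199 - 20228 = -20029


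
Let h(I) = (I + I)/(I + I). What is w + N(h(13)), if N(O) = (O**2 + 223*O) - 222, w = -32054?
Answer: -32052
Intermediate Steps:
h(I) = 1 (h(I) = (2*I)/((2*I)) = (2*I)*(1/(2*I)) = 1)
N(O) = -222 + O**2 + 223*O
w + N(h(13)) = -32054 + (-222 + 1**2 + 223*1) = -32054 + (-222 + 1 + 223) = -32054 + 2 = -32052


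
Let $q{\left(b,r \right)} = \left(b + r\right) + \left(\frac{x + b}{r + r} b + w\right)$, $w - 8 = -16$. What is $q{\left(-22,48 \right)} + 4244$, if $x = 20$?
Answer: $\frac{102299}{24} \approx 4262.5$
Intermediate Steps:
$w = -8$ ($w = 8 - 16 = -8$)
$q{\left(b,r \right)} = -8 + b + r + \frac{b \left(20 + b\right)}{2 r}$ ($q{\left(b,r \right)} = \left(b + r\right) + \left(\frac{20 + b}{r + r} b - 8\right) = \left(b + r\right) + \left(\frac{20 + b}{2 r} b - 8\right) = \left(b + r\right) + \left(\frac{b \left(20 + b\right)}{2 r} - 8\right) = \left(b + r\right) + \left(-8 + \frac{b \left(20 + b\right)}{2 r}\right) = -8 + b + r + \frac{b \left(20 + b\right)}{2 r}$)
$q{\left(-22,48 \right)} + 4244 = \frac{\frac{\left(-22\right)^{2}}{2} + 10 \left(-22\right) + 48 \left(-8 - 22 + 48\right)}{48} + 4244 = \frac{\frac{1}{2} \cdot 484 - 220 + 48 \cdot 18}{48} + 4244 = \frac{242 - 220 + 864}{48} + 4244 = \frac{1}{48} \cdot 886 + 4244 = \frac{443}{24} + 4244 = \frac{102299}{24}$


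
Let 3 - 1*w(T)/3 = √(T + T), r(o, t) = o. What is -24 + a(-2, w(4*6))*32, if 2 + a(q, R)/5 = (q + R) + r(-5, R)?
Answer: -24 - 1920*√3 ≈ -3349.5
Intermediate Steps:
w(T) = 9 - 3*√2*√T (w(T) = 9 - 3*√(T + T) = 9 - 3*√2*√T)
a(q, R) = -35 + 5*R + 5*q (a(q, R) = -10 + 5*((q + R) - 5) = -10 + 5*((R + q) - 5) = -10 + 5*(-5 + R + q) = -10 + (-25 + 5*R + 5*q) = -35 + 5*R + 5*q)
-24 + a(-2, w(4*6))*32 = -24 + (-35 + 5*(9 - 3*√2*√(4*6)) + 5*(-2))*32 = -24 + (-35 + 5*(9 - 3*√2*√24) - 10)*32 = -24 + (-35 + 5*(9 - 3*√2*2*√6) - 10)*32 = -24 + (-35 + 5*(9 - 12*√3) - 10)*32 = -24 + (-35 + (45 - 60*√3) - 10)*32 = -24 - 60*√3*32 = -24 - 1920*√3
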